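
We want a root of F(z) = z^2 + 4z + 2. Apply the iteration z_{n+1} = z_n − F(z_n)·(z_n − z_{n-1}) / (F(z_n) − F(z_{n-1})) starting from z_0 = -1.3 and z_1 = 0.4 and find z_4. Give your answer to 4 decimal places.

F(-1.3) = -1.510000, F(0.4) = 3.760000
z_2 = 0.400000 − 3.760000·(0.400000 − (-1.300000)) / (3.760000 − (-1.510000)) = 0.400000 − (6.392000)/(5.270000) = -0.812903
F(-0.812903) = -0.590801
z_3 = -0.812903 − (-0.590801)·(-0.812903 − 0.400000) / (-0.590801 − 3.760000) = -0.812903 − (0.716585)/(-4.350801) = -0.648201
F(-0.648201) = -0.172641
z_4 = -0.648201 − (-0.172641)·(-0.648201 − (-0.812903)) / (-0.172641 − (-0.590801)) = -0.648201 − (-0.028434)/(0.418161) = -0.580203

-0.5802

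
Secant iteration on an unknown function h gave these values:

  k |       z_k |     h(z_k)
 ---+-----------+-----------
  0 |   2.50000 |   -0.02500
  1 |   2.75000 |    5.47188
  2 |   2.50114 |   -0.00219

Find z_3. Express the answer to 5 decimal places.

2.50124

z_3 = 2.50114 − (-0.00219)·(2.50114 − 2.75000) / (-0.00219 − 5.47188)
   = 2.50114 − (0.0005450)/(-5.4740700) = 2.5012396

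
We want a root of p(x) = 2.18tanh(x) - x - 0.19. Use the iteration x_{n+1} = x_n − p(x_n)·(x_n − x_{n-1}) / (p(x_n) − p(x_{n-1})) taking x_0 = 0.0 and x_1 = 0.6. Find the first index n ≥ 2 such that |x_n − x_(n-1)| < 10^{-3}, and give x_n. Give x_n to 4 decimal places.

n = 5, x_n = 0.1637

p(0.0) = -0.190000, p(0.6) = 0.380768
x_2 = 0.600000 − 0.380768·(0.600000)/(0.570768) = 0.199731;  |Δ| = 0.400269
p(0.199731) = 0.039983
x_3 = 0.199731 − 0.039983·(-0.400269)/(-0.340785) = 0.152768;  |Δ| = 0.046963
p(0.152768) = -0.012300
x_4 = 0.152768 − (-0.012300)·(-0.046963)/(-0.052284) = 0.163817;  |Δ| = 0.011048
p(0.163817) = 0.000143
x_5 = 0.163817 − 0.000143·(0.011048)/(0.012443) = 0.163690;  |Δ| = 0.000127
|x_5 − x_4| = 0.000127 < 10^{-3}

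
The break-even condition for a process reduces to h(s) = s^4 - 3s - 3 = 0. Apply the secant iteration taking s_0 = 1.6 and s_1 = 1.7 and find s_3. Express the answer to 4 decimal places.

h(1.6) = -1.246400, h(1.7) = 0.252100
s_2 = 1.700000 − 0.252100·(1.700000 − 1.600000) / (0.252100 − (-1.246400)) = 1.700000 − (0.025210)/(1.498500) = 1.683177
h(1.683177) = -0.023169
s_3 = 1.683177 − (-0.023169)·(1.683177 − 1.700000) / (-0.023169 − 0.252100) = 1.683177 − (0.000390)/(-0.275269) = 1.684593

1.6846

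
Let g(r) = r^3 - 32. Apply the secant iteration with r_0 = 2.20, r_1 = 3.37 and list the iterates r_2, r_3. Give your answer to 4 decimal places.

g(2.20) = -21.352000, g(3.37) = 6.272753
r_2 = 3.370000 − 6.272753·(3.370000 − 2.200000) / (6.272753 − (-21.352000)) = 3.370000 − (7.339121)/(27.624753) = 3.104328
g(3.104328) = -2.084047
r_3 = 3.104328 − (-2.084047)·(3.104328 − 3.370000) / (-2.084047 − 6.272753) = 3.104328 − (0.553673)/(-8.356800) = 3.170582

3.1043, 3.1706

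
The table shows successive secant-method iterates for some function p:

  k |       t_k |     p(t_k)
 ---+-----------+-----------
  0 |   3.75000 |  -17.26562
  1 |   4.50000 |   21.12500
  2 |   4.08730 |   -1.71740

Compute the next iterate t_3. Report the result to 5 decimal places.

t_3 = 4.08730 − (-1.71740)·(4.08730 − 4.50000) / (-1.71740 − 21.12500)
   = 4.08730 − (0.7087710)/(-22.8424000) = 4.1183287

4.11833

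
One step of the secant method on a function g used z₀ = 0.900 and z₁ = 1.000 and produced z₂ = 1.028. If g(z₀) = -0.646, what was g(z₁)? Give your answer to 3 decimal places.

The secant line through (0.900, -0.646) and (1.000, g(z₁)) crosses zero at z₂ = 1.028.
So (0.900, -0.646), (1.000, g(z₁)), (1.028, 0) are collinear:
g(z₁) = -0.646 · (1.000 − 1.028) / (0.900 − 1.028) = -0.646 · (-0.02800)/(-0.12800) = -0.14131

-0.141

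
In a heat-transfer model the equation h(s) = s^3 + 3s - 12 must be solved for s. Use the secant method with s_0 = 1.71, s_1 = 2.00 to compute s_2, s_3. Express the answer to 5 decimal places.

1.85012, 1.85839

h(1.71) = -1.8697890, h(2.00) = 2.0000000
s_2 = 2.0000000 − 2.0000000·(2.0000000 − 1.7100000) / (2.0000000 − (-1.8697890)) = 2.0000000 − (0.5800000)/(3.8697890) = 1.8501210
h(1.8501210) = -0.1167692
s_3 = 1.8501210 − (-0.1167692)·(1.8501210 − 2.0000000) / (-0.1167692 − 2.0000000) = 1.8501210 − (0.0175012)/(-2.1167692) = 1.8583889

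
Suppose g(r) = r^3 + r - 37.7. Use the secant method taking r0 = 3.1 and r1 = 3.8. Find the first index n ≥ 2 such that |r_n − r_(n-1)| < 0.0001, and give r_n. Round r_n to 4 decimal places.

n = 5, r_n = 3.2537

g(3.1) = -4.809000, g(3.8) = 20.972000
r2 = 3.800000 − 20.972000·(0.700000)/(25.781000) = 3.230573;  |Δ| = 0.569427
g(3.230573) = -0.753226
r3 = 3.230573 − (-0.753226)·(-0.569427)/(-21.725226) = 3.250315;  |Δ| = 0.019742
g(3.250315) = -0.111569
r4 = 3.250315 − (-0.111569)·(0.019742)/(0.641657) = 3.253748;  |Δ| = 0.003433
g(3.253748) = 0.000774
r5 = 3.253748 − 0.000774·(0.003433)/(0.112343) = 3.253724;  |Δ| = 0.000024
|r5 − r4| = 0.000024 < 0.0001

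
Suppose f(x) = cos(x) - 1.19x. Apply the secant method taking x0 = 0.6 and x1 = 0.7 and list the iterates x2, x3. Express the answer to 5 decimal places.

f(0.6) = 0.1113356, f(0.7) = -0.0681578
x2 = 0.7000000 − (-0.0681578)·(0.7000000 − 0.6000000) / (-0.0681578 − 0.1113356) = 0.7000000 − (-0.0068158)/(-0.1794934) = 0.6620277
f(0.6620277) = 0.0009345
x3 = 0.6620277 − 0.0009345·(0.6620277 − 0.7000000) / (0.0009345 − (-0.0681578)) = 0.6620277 − (-0.0000355)/(0.0690923) = 0.6625413

0.66203, 0.66254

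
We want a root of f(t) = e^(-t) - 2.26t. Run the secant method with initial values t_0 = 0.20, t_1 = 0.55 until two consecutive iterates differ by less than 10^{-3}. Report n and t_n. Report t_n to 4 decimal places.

f(0.20) = 0.366731, f(0.55) = -0.666050
t_2 = 0.550000 − (-0.666050)·(0.350000)/(-1.032781) = 0.324282;  |Δ| = 0.225718
f(0.324282) = -0.009830
t_3 = 0.324282 − (-0.009830)·(-0.225718)/(0.656220) = 0.320900;  |Δ| = 0.003381
f(0.320900) = 0.000260
t_4 = 0.320900 − 0.000260·(-0.003381)/(0.010091) = 0.320988;  |Δ| = 0.000087
|t_4 − t_3| = 0.000087 < 10^{-3}

n = 4, t_n = 0.3210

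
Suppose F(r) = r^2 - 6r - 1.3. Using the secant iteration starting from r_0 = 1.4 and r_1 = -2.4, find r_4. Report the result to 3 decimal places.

-0.221

F(1.4) = -7.74000, F(-2.4) = 18.86000
r_2 = -2.40000 − 18.86000·(-2.40000 − 1.40000) / (18.86000 − (-7.74000)) = -2.40000 − (-71.66800)/(26.60000) = 0.29429
F(0.29429) = -2.97911
r_3 = 0.29429 − (-2.97911)·(0.29429 − (-2.40000)) / (-2.97911 − 18.86000) = 0.29429 − (-8.02657)/(-21.83911) = -0.07325
F(-0.07325) = -0.85516
r_4 = -0.07325 − (-0.85516)·(-0.07325 − 0.29429) / (-0.85516 − (-2.97911)) = -0.07325 − (0.31430)/(2.12395) = -0.22122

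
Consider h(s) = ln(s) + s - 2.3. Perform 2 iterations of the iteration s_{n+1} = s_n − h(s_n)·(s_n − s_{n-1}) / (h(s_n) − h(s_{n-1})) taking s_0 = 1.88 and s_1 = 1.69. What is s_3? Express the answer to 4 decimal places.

1.7439

h(1.88) = 0.211272, h(1.69) = -0.085271
s_2 = 1.690000 − (-0.085271)·(1.690000 − 1.880000) / (-0.085271 − 0.211272) = 1.690000 − (0.016202)/(-0.296543) = 1.744635
h(1.744635) = 0.001180
s_3 = 1.744635 − 0.001180·(1.744635 − 1.690000) / (0.001180 − (-0.085271)) = 1.744635 − (0.000064)/(0.086452) = 1.743889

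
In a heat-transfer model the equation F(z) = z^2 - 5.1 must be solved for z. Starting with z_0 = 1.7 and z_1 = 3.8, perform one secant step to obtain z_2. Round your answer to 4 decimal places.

2.1018

F(1.7) = -2.210000, F(3.8) = 9.340000
z_2 = 3.800000 − 9.340000·(3.800000 − 1.700000) / (9.340000 − (-2.210000)) = 3.800000 − (19.614000)/(11.550000) = 2.101818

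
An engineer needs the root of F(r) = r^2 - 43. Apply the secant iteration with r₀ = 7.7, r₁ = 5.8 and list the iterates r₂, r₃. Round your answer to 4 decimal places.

6.4933, 6.5614

F(7.7) = 16.290000, F(5.8) = -9.360000
r₂ = 5.800000 − (-9.360000)·(5.800000 − 7.700000) / (-9.360000 − 16.290000) = 5.800000 − (17.784000)/(-25.650000) = 6.493333
F(6.493333) = -0.836622
r₃ = 6.493333 − (-0.836622)·(6.493333 − 5.800000) / (-0.836622 − (-9.360000)) = 6.493333 − (-0.580058)/(8.523378) = 6.561388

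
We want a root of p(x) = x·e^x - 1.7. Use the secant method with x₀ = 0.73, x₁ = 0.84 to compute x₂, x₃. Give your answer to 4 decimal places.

p(0.73) = -0.185191, p(0.84) = 0.245748
x₂ = 0.840000 − 0.245748·(0.840000 − 0.730000) / (0.245748 − (-0.185191)) = 0.840000 − (0.027032)/(0.430939) = 0.777271
p(0.777271) = -0.009025
x₃ = 0.777271 − (-0.009025)·(0.777271 − 0.840000) / (-0.009025 − 0.245748) = 0.777271 − (0.000566)/(-0.254773) = 0.779493

0.7773, 0.7795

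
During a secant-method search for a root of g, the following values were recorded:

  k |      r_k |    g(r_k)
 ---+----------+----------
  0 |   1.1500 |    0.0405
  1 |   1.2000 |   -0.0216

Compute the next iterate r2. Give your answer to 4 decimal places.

r2 = 1.2000 − (-0.0216)·(1.2000 − 1.1500) / (-0.0216 − 0.0405)
   = 1.2000 − (-0.001080)/(-0.062100) = 1.182609

1.1826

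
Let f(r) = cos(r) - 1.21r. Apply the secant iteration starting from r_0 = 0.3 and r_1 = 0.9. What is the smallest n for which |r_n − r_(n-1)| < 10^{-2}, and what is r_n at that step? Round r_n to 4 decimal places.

f(0.3) = 0.592336, f(0.9) = -0.467390
r_2 = 0.900000 − (-0.467390)·(0.600000)/(-1.059727) = 0.635371;  |Δ| = 0.264629
f(0.635371) = 0.036052
r_3 = 0.635371 − 0.036052·(-0.264629)/(0.503442) = 0.654322;  |Δ| = 0.018950
f(0.654322) = 0.001732
r_4 = 0.654322 − 0.001732·(0.018950)/(-0.034320) = 0.655278;  |Δ| = 0.000956
|r_4 − r_3| = 0.000956 < 10^{-2}

n = 4, r_n = 0.6553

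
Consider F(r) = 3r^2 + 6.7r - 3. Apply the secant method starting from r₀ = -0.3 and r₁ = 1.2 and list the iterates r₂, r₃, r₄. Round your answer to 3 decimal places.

F(-0.3) = -4.74000, F(1.2) = 9.36000
r₂ = 1.20000 − 9.36000·(1.20000 − (-0.30000)) / (9.36000 − (-4.74000)) = 1.20000 − (14.04000)/(14.10000) = 0.20426
F(0.20426) = -1.50633
r₃ = 0.20426 − (-1.50633)·(0.20426 − 1.20000) / (-1.50633 − 9.36000) = 0.20426 − (1.49992)/(-10.86633) = 0.34229
F(0.34229) = -0.35518
r₄ = 0.34229 − (-0.35518)·(0.34229 − 0.20426) / (-0.35518 − (-1.50633)) = 0.34229 − (-0.04903)/(1.15115) = 0.38488

0.204, 0.342, 0.385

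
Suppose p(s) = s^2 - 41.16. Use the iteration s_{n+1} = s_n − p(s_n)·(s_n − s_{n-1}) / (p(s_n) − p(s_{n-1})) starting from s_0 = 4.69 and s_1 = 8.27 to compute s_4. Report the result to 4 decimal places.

6.4162

p(4.69) = -19.163900, p(8.27) = 27.232900
s_2 = 8.270000 − 27.232900·(8.270000 − 4.690000) / (27.232900 − (-19.163900)) = 8.270000 − (97.493782)/(46.396800) = 6.168696
p(6.168696) = -3.107190
s_3 = 6.168696 − (-3.107190)·(6.168696 − 8.270000) / (-3.107190 − 27.232900) = 6.168696 − (6.529150)/(-30.340090) = 6.383895
p(6.383895) = -0.405888
s_4 = 6.383895 − (-0.405888)·(6.383895 − 6.168696) / (-0.405888 − (-3.107190)) = 6.383895 − (-0.087347)/(2.701302) = 6.416230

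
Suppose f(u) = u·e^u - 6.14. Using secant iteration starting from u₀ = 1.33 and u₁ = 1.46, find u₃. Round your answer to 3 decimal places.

f(1.33) = -1.11121, f(1.46) = 0.14670
u₂ = 1.46000 − 0.14670·(1.46000 − 1.33000) / (0.14670 − (-1.11121)) = 1.46000 − (0.01907)/(1.25791) = 1.44484
f(1.44484) = -0.01219
u₃ = 1.44484 − (-0.01219)·(1.44484 − 1.46000) / (-0.01219 − 0.14670) = 1.44484 − (0.00018)/(-0.15889) = 1.44600

1.446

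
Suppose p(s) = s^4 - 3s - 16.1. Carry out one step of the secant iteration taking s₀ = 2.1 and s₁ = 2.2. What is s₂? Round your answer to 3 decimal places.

2.180

p(2.1) = -2.95190, p(2.2) = 0.72560
s₂ = 2.20000 − 0.72560·(2.20000 − 2.10000) / (0.72560 − (-2.95190)) = 2.20000 − (0.07256)/(3.67750) = 2.18027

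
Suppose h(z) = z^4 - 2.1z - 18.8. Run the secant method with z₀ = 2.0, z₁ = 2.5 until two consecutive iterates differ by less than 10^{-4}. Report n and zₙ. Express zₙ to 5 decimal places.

h(2.0) = -7.0000000, h(2.5) = 15.0125000
z₂ = 2.5000000 − 15.0125000·(0.5000000)/(22.0125000) = 2.1590006;  |Δ| = 0.3409994
h(2.1590006) = -1.6063378
z₃ = 2.1590006 − (-1.6063378)·(-0.3409994)/(-16.6188378) = 2.1919608;  |Δ| = 0.0329602
h(2.1919608) = -0.3180522
z₄ = 2.1919608 − (-0.3180522)·(0.0329602)/(1.2882856) = 2.2000980;  |Δ| = 0.0081372
h(2.2000980) = 0.0095682
z₅ = 2.2000980 − 0.0095682·(0.0081372)/(0.3276204) = 2.1998603;  |Δ| = 0.0002376
h(2.1998603) = -0.0000544
z₆ = 2.1998603 − (-0.0000544)·(-0.0002376)/(-0.0096226) = 2.1998617;  |Δ| = 0.0000013
|z₆ − z₅| = 0.0000013 < 10^{-4}

n = 6, zₙ = 2.19986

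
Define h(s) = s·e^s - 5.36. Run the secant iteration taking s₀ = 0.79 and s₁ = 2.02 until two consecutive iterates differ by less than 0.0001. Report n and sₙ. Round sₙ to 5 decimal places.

h(0.79) = -3.6193168, h(2.02) = 9.8674164
s₂ = 2.0200000 − 9.8674164·(1.2300000)/(13.4867332) = 1.1200844;  |Δ| = 0.8999156
h(1.1200844) = -1.9268151
s₃ = 1.1200844 − (-1.9268151)·(-0.8999156)/(-11.7942315) = 1.2671029;  |Δ| = 0.1470186
h(1.2671029) = -0.8610858
s₄ = 1.2671029 − (-0.8610858)·(0.1470186)/(1.0657293) = 1.3858907;  |Δ| = 0.1187878
h(1.3858907) = 0.1813256
s₅ = 1.3858907 − 0.1813256·(0.1187878)/(1.0424114) = 1.3652278;  |Δ| = 0.0206629
h(1.3652278) = -0.0129282
s₆ = 1.3652278 − (-0.0129282)·(-0.0206629)/(-0.1942538) = 1.3666030;  |Δ| = 0.0013752
h(1.3666030) = -0.0001765
s₇ = 1.3666030 − (-0.0001765)·(0.0013752)/(0.0127518) = 1.3666220;  |Δ| = 0.0000190
|s₇ − s₆| = 0.0000190 < 0.0001

n = 7, sₙ = 1.36662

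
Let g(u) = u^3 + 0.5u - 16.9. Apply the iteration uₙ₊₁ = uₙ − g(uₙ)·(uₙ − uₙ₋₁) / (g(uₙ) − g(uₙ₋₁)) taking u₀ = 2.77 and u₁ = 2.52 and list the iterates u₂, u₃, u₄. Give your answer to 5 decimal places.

2.50312, 2.50131, 2.50130

g(2.77) = 5.7389330, g(2.52) = 0.3630080
u₂ = 2.5200000 − 0.3630080·(2.5200000 − 2.7700000) / (0.3630080 − 5.7389330) = 2.5200000 − (-0.0907520)/(-5.3759250) = 2.5031188
g(2.5031188) = 0.0351101
u₃ = 2.5031188 − 0.0351101·(2.5031188 − 2.5200000) / (0.0351101 − 0.3630080) = 2.5031188 − (-0.0005927)/(-0.3278979) = 2.5013112
g(2.5013112) = 0.0002542
u₄ = 2.5013112 − 0.0002542·(2.5013112 − 2.5031188) / (0.0002542 − 0.0351101) = 2.5013112 − (-0.0000005)/(-0.0348559) = 2.5012981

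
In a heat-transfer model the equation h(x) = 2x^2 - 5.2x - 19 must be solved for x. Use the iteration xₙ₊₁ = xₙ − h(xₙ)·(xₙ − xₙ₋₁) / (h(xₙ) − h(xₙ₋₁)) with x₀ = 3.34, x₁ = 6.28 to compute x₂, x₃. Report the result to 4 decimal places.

h(3.34) = -14.056800, h(6.28) = 27.220800
x₂ = 6.280000 − 27.220800·(6.280000 − 3.340000) / (27.220800 − (-14.056800)) = 6.280000 − (80.029152)/(41.277600) = 4.341197
h(4.341197) = -3.882247
x₃ = 4.341197 − (-3.882247)·(4.341197 − 6.280000) / (-3.882247 − 27.220800) = 4.341197 − (7.526913)/(-31.103047) = 4.583196

4.3412, 4.5832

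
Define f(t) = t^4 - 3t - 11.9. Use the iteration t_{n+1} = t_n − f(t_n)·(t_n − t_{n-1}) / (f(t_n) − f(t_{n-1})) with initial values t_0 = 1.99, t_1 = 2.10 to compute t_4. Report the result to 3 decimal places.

f(1.99) = -2.18761, f(2.10) = 1.24810
t_2 = 2.10000 − 1.24810·(2.10000 − 1.99000) / (1.24810 − (-2.18761)) = 2.10000 − (0.13729)/(3.43571) = 2.06004
f(2.06004) = -0.07058
t_3 = 2.06004 − (-0.07058)·(2.06004 − 2.10000) / (-0.07058 − 1.24810) = 2.06004 − (0.00282)/(-1.31868) = 2.06218
f(2.06218) = -0.00209
t_4 = 2.06218 − (-0.00209)·(2.06218 − 2.06004) / (-0.00209 − (-0.07058)) = 2.06218 − (0.00000)/(0.06849) = 2.06224

2.062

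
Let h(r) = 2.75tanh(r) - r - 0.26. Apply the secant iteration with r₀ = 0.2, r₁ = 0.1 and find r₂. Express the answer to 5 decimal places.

0.15093

h(0.2) = 0.0827821, h(0.1) = -0.0859130
r₂ = 0.1000000 − (-0.0859130)·(0.1000000 − 0.2000000) / (-0.0859130 − 0.0827821) = 0.1000000 − (0.0085913)/(-0.1686951) = 0.1509280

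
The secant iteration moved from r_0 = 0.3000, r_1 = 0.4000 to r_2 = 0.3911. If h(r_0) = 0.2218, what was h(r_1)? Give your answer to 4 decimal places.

-0.0217

The secant line through (0.3000, 0.2218) and (0.4000, h(r_1)) crosses zero at r_2 = 0.3911.
So (0.3000, 0.2218), (0.4000, h(r_1)), (0.3911, 0) are collinear:
h(r_1) = 0.2218 · (0.4000 − 0.3911) / (0.3000 − 0.3911) = 0.2218 · (0.008900)/(-0.091100) = -0.021669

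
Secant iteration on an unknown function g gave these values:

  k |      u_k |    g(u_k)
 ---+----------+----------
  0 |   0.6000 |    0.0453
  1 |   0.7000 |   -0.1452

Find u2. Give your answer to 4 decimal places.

0.6238

u2 = 0.7000 − (-0.1452)·(0.7000 − 0.6000) / (-0.1452 − 0.0453)
   = 0.7000 − (-0.014520)/(-0.190500) = 0.623780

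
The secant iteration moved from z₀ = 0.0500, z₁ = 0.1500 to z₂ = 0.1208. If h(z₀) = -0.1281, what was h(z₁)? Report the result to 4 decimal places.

The secant line through (0.0500, -0.1281) and (0.1500, h(z₁)) crosses zero at z₂ = 0.1208.
So (0.0500, -0.1281), (0.1500, h(z₁)), (0.1208, 0) are collinear:
h(z₁) = -0.1281 · (0.1500 − 0.1208) / (0.0500 − 0.1208) = -0.1281 · (0.029200)/(-0.070800) = 0.052832

0.0528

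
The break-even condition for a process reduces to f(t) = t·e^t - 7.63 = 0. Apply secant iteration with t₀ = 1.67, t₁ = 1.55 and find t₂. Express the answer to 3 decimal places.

1.575

f(1.67) = 1.24132, f(1.55) = -0.32722
t₂ = 1.55000 − (-0.32722)·(1.55000 − 1.67000) / (-0.32722 − 1.24132) = 1.55000 − (0.03927)/(-1.56854) = 1.57503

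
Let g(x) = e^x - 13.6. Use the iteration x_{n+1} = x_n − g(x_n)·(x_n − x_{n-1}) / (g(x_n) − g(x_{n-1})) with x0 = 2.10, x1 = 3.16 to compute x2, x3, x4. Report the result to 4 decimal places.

2.4739, 2.5754, 2.6125

g(2.10) = -5.433830, g(3.16) = 9.970596
x2 = 3.160000 − 9.970596·(3.160000 − 2.100000) / (9.970596 − (-5.433830)) = 3.160000 − (10.568832)/(15.404426) = 2.473909
g(2.473909) = -1.731244
x3 = 2.473909 − (-1.731244)·(2.473909 − 3.160000) / (-1.731244 − 9.970596) = 2.473909 − (1.187790)/(-11.701840) = 2.575414
g(2.575414) = -0.463246
x4 = 2.575414 − (-0.463246)·(2.575414 − 2.473909) / (-0.463246 − (-1.731244)) = 2.575414 − (-0.047022)/(1.267998) = 2.612497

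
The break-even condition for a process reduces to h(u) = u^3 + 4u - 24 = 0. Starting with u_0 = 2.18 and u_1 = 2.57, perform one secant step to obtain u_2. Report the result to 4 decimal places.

2.4147

h(2.18) = -4.919768, h(2.57) = 3.254593
u_2 = 2.570000 − 3.254593·(2.570000 − 2.180000) / (3.254593 − (-4.919768)) = 2.570000 − (1.269291)/(8.174361) = 2.414723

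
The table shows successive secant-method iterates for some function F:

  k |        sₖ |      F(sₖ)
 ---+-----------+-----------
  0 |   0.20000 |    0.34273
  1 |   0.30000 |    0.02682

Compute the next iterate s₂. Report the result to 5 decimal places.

s₂ = 0.30000 − 0.02682·(0.30000 − 0.20000) / (0.02682 − 0.34273)
   = 0.30000 − (0.0026820)/(-0.3159100) = 0.3084898

0.30849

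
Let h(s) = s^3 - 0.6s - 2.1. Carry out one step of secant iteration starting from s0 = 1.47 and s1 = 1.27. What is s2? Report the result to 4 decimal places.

h(1.47) = 0.194523, h(1.27) = -0.813617
s2 = 1.270000 − (-0.813617)·(1.270000 − 1.470000) / (-0.813617 − 0.194523) = 1.270000 − (0.162723)/(-1.008140) = 1.431410

1.4314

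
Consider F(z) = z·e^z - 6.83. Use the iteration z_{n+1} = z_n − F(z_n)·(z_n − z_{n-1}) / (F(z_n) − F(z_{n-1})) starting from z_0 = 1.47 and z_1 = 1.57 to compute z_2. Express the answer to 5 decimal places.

1.50787

F(1.47) = -0.4366243, F(1.57) = 0.7164377
z_2 = 1.5700000 − 0.7164377·(1.5700000 − 1.4700000) / (0.7164377 − (-0.4366243)) = 1.5700000 − (0.0716438)/(1.1530620) = 1.5078665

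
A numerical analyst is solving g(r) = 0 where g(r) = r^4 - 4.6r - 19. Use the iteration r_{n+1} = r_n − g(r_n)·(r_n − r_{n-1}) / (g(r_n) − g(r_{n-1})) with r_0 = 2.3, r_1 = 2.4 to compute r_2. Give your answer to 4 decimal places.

2.3337

g(2.3) = -1.595900, g(2.4) = 3.137600
r_2 = 2.400000 − 3.137600·(2.400000 − 2.300000) / (3.137600 − (-1.595900)) = 2.400000 − (0.313760)/(4.733500) = 2.333715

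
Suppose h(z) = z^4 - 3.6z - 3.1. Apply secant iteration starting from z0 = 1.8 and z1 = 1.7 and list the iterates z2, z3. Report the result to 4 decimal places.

1.7486, 1.7513

h(1.8) = 0.917600, h(1.7) = -0.867900
z2 = 1.700000 − (-0.867900)·(1.700000 − 1.800000) / (-0.867900 − 0.917600) = 1.700000 − (0.086790)/(-1.785500) = 1.748608
h(1.748608) = -0.045884
z3 = 1.748608 − (-0.045884)·(1.748608 − 1.700000) / (-0.045884 − (-0.867900)) = 1.748608 − (-0.002230)/(0.822016) = 1.751321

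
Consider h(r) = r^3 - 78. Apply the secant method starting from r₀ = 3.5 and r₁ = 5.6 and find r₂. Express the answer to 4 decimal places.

4.0557

h(3.5) = -35.125000, h(5.6) = 97.616000
r₂ = 5.600000 − 97.616000·(5.600000 − 3.500000) / (97.616000 − (-35.125000)) = 5.600000 − (204.993600)/(132.741000) = 4.055687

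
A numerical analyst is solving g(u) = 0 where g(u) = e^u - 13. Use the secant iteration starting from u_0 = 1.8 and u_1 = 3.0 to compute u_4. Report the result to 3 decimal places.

2.568

g(1.8) = -6.95035, g(3.0) = 7.08554
u_2 = 3.00000 − 7.08554·(3.00000 − 1.80000) / (7.08554 − (-6.95035)) = 3.00000 − (8.50264)/(14.03589) = 2.39422
g(2.39422) = -2.04034
u_3 = 2.39422 − (-2.04034)·(2.39422 − 3.00000) / (-2.04034 − 7.08554) = 2.39422 − (1.23600)/(-9.12588) = 2.52966
g(2.52966) = -0.45077
u_4 = 2.52966 − (-0.45077)·(2.52966 − 2.39422) / (-0.45077 − (-2.04034)) = 2.52966 − (-0.06105)/(1.58958) = 2.56807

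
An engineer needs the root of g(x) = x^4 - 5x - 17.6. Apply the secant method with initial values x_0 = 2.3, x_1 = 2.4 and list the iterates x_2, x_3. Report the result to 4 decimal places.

2.3238, 2.3250

g(2.3) = -1.115900, g(2.4) = 3.577600
x_2 = 2.400000 − 3.577600·(2.400000 − 2.300000) / (3.577600 − (-1.115900)) = 2.400000 − (0.357760)/(4.693500) = 2.323775
g(2.323775) = -0.059609
x_3 = 2.323775 − (-0.059609)·(2.323775 − 2.400000) / (-0.059609 − 3.577600) = 2.323775 − (0.004544)/(-3.637209) = 2.325025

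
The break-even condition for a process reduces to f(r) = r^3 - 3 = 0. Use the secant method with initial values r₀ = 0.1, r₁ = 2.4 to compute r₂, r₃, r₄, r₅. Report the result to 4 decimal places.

f(0.1) = -2.999000, f(2.4) = 10.824000
r₂ = 2.400000 − 10.824000·(2.400000 − 0.100000) / (10.824000 − (-2.999000)) = 2.400000 − (24.895200)/(13.823000) = 0.599002
f(0.599002) = -2.785076
r₃ = 0.599002 − (-2.785076)·(0.599002 − 2.400000) / (-2.785076 − 10.824000) = 0.599002 − (5.015918)/(-13.609076) = 0.967573
f(0.967573) = -2.094160
r₄ = 0.967573 − (-2.094160)·(0.967573 − 0.599002) / (-2.094160 − (-2.785076)) = 0.967573 − (-0.771848)/(0.690916) = 2.084709
f(2.084709) = 6.060176
r₅ = 2.084709 − 6.060176·(2.084709 − 0.967573) / (6.060176 − (-2.094160)) = 2.084709 − (6.770043)/(8.154336) = 1.254471

0.5990, 0.9676, 2.0847, 1.2545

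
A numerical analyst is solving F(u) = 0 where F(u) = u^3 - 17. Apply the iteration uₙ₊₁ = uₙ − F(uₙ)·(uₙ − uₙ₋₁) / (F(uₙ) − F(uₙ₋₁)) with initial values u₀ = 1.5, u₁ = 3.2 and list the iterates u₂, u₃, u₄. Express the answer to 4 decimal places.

F(1.5) = -13.625000, F(3.2) = 15.768000
u₂ = 3.200000 − 15.768000·(3.200000 − 1.500000) / (15.768000 − (-13.625000)) = 3.200000 − (26.805600)/(29.393000) = 2.288028
F(2.288028) = -5.022012
u₃ = 2.288028 − (-5.022012)·(2.288028 − 3.200000) / (-5.022012 − 15.768000) = 2.288028 − (4.579936)/(-20.790012) = 2.508323
F(2.508323) = -1.218428
u₄ = 2.508323 − (-1.218428)·(2.508323 − 2.288028) / (-1.218428 − (-5.022012)) = 2.508323 − (-0.268414)/(3.803584) = 2.578891

2.2880, 2.5083, 2.5789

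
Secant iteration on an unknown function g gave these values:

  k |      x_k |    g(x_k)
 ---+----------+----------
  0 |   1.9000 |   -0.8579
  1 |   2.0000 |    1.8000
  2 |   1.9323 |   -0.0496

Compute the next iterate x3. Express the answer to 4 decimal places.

x3 = 1.9323 − (-0.0496)·(1.9323 − 2.0000) / (-0.0496 − 1.8000)
   = 1.9323 − (0.003358)/(-1.849600) = 1.934115

1.9341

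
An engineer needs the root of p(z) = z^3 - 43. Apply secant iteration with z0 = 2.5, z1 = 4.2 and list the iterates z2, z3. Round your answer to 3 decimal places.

p(2.5) = -27.37500, p(4.2) = 31.08800
z2 = 4.20000 − 31.08800·(4.20000 − 2.50000) / (31.08800 − (-27.37500)) = 4.20000 − (52.84960)/(58.46300) = 3.29602
p(3.29602) = -7.19299
z3 = 3.29602 − (-7.19299)·(3.29602 − 4.20000) / (-7.19299 − 31.08800) = 3.29602 − (6.50235)/(-38.28099) = 3.46587

3.296, 3.466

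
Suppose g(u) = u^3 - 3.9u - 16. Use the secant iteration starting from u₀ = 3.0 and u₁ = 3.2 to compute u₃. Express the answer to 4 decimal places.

g(3.0) = -0.700000, g(3.2) = 4.288000
u₂ = 3.200000 − 4.288000·(3.200000 − 3.000000) / (4.288000 − (-0.700000)) = 3.200000 − (0.857600)/(4.988000) = 3.028067
g(3.028067) = -0.044532
u₃ = 3.028067 − (-0.044532)·(3.028067 − 3.200000) / (-0.044532 − 4.288000) = 3.028067 − (0.007656)/(-4.332532) = 3.029835

3.0298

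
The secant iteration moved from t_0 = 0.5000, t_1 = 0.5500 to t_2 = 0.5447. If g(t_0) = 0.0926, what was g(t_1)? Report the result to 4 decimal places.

-0.0110

The secant line through (0.5000, 0.0926) and (0.5500, g(t_1)) crosses zero at t_2 = 0.5447.
So (0.5000, 0.0926), (0.5500, g(t_1)), (0.5447, 0) are collinear:
g(t_1) = 0.0926 · (0.5500 − 0.5447) / (0.5000 − 0.5447) = 0.0926 · (0.005300)/(-0.044700) = -0.010979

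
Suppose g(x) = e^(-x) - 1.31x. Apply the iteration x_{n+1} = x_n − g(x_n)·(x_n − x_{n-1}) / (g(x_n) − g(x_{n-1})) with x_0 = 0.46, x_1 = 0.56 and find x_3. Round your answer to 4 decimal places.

g(0.46) = 0.028684, g(0.56) = -0.162391
x_2 = 0.560000 − (-0.162391)·(0.560000 − 0.460000) / (-0.162391 − 0.028684) = 0.560000 − (-0.016239)/(-0.191075) = 0.475012
g(0.475012) = -0.000388
x_3 = 0.475012 − (-0.000388)·(0.475012 − 0.560000) / (-0.000388 − (-0.162391)) = 0.475012 − (0.000033)/(0.162003) = 0.474808

0.4748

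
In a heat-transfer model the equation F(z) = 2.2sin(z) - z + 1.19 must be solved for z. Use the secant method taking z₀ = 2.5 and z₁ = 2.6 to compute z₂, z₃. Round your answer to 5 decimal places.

2.50235, 2.50240

F(2.5) = 0.0066387, F(2.6) = -0.2758970
z₂ = 2.6000000 − (-0.2758970)·(2.6000000 − 2.5000000) / (-0.2758970 − 0.0066387) = 2.6000000 − (-0.0275897)/(-0.2825357) = 2.5023497
F(2.5023497) = 0.0001440
z₃ = 2.5023497 − 0.0001440·(2.5023497 − 2.6000000) / (0.0001440 − (-0.2758970)) = 2.5023497 − (-0.0000141)/(0.2760410) = 2.5024006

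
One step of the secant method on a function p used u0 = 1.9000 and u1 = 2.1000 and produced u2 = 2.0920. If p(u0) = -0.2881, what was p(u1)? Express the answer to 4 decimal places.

The secant line through (1.9000, -0.2881) and (2.1000, p(u1)) crosses zero at u2 = 2.0920.
So (1.9000, -0.2881), (2.1000, p(u1)), (2.0920, 0) are collinear:
p(u1) = -0.2881 · (2.1000 − 2.0920) / (1.9000 − 2.0920) = -0.2881 · (0.008000)/(-0.192000) = 0.012004

0.0120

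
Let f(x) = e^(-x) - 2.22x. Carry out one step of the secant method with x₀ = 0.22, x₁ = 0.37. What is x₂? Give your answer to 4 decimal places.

0.3259

f(0.22) = 0.314119, f(0.37) = -0.130666
x₂ = 0.370000 − (-0.130666)·(0.370000 − 0.220000) / (-0.130666 − 0.314119) = 0.370000 − (-0.019600)/(-0.444784) = 0.325934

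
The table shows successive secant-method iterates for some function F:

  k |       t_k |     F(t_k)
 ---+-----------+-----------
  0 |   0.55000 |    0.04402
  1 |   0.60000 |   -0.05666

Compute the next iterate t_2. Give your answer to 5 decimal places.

t_2 = 0.60000 − (-0.05666)·(0.60000 − 0.55000) / (-0.05666 − 0.04402)
   = 0.60000 − (-0.0028330)/(-0.1006800) = 0.5718613

0.57186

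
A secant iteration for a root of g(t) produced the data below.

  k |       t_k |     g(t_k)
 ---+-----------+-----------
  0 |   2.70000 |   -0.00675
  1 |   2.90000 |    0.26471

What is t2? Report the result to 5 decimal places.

2.70497

t2 = 2.90000 − 0.26471·(2.90000 − 2.70000) / (0.26471 − (-0.00675))
   = 2.90000 − (0.0529420)/(0.2714600) = 2.7049731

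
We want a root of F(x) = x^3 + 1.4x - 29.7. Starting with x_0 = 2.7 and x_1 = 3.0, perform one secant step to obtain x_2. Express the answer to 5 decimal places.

2.94184

F(2.7) = -6.2370000, F(3.0) = 1.5000000
x_2 = 3.0000000 − 1.5000000·(3.0000000 − 2.7000000) / (1.5000000 − (-6.2370000)) = 3.0000000 − (0.4500000)/(7.7370000) = 2.9418379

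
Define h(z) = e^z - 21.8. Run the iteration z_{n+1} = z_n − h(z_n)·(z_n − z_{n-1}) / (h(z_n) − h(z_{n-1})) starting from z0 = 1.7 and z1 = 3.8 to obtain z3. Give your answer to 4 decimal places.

h(1.7) = -16.326053, h(3.8) = 22.901184
z2 = 3.800000 − 22.901184·(3.800000 − 1.700000) / (22.901184 − (-16.326053)) = 3.800000 − (48.092487)/(39.227237) = 2.574003
h(2.574003) = -8.681772
z3 = 2.574003 − (-8.681772)·(2.574003 − 3.800000) / (-8.681772 − 22.901184) = 2.574003 − (10.643830)/(-31.582957) = 2.911014

2.9110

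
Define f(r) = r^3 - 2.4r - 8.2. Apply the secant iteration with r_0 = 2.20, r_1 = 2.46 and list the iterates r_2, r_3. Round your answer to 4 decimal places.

2.4037, 2.4090

f(2.20) = -2.832000, f(2.46) = 0.782936
r_2 = 2.460000 − 0.782936·(2.460000 − 2.200000) / (0.782936 − (-2.832000)) = 2.460000 − (0.203563)/(3.614936) = 2.403688
f(2.403688) = -0.081021
r_3 = 2.403688 − (-0.081021)·(2.403688 − 2.460000) / (-0.081021 − 0.782936) = 2.403688 − (0.004562)/(-0.863957) = 2.408969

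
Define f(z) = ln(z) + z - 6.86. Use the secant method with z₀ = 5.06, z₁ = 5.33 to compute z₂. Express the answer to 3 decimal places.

5.210

f(5.06) = -0.17863, f(5.33) = 0.14335
z₂ = 5.33000 − 0.14335·(5.33000 − 5.06000) / (0.14335 − (-0.17863)) = 5.33000 − (0.03870)/(0.32198) = 5.20979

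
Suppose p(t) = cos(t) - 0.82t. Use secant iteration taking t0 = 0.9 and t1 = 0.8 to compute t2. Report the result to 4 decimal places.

0.8259

p(0.9) = -0.116390, p(0.8) = 0.040707
t2 = 0.800000 − 0.040707·(0.800000 − 0.900000) / (0.040707 − (-0.116390)) = 0.800000 − (-0.004071)/(0.157097) = 0.825912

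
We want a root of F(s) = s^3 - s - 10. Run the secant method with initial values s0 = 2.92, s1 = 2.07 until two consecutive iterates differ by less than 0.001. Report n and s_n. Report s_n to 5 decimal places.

F(2.92) = 11.9770880, F(2.07) = -3.2002570
s2 = 2.0700000 − (-3.2002570)·(-0.8500000)/(-15.1773450) = 2.2492289;  |Δ| = 0.1792289
F(2.2492289) = -0.8703113
s3 = 2.2492289 − (-0.8703113)·(0.1792289)/(2.3299457) = 2.3161768;  |Δ| = 0.0669479
F(2.3161768) = 0.1093582
s4 = 2.3161768 − 0.1093582·(0.0669479)/(0.9796695) = 2.3087035;  |Δ| = 0.0074732
F(2.3087035) = -0.0030553
s5 = 2.3087035 − (-0.0030553)·(-0.0074732)/(-0.1124135) = 2.3089066;  |Δ| = 0.0002031
|s5 − s4| = 0.0002031 < 0.001

n = 5, s_n = 2.30891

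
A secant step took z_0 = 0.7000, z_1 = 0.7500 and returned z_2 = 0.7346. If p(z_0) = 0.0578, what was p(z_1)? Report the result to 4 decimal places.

-0.0257

The secant line through (0.7000, 0.0578) and (0.7500, p(z_1)) crosses zero at z_2 = 0.7346.
So (0.7000, 0.0578), (0.7500, p(z_1)), (0.7346, 0) are collinear:
p(z_1) = 0.0578 · (0.7500 − 0.7346) / (0.7000 − 0.7346) = 0.0578 · (0.015400)/(-0.034600) = -0.025726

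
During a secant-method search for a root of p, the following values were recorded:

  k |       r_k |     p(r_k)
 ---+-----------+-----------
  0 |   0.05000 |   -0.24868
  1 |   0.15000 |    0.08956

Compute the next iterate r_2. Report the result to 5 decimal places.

r_2 = 0.15000 − 0.08956·(0.15000 − 0.05000) / (0.08956 − (-0.24868))
   = 0.15000 − (0.0089560)/(0.3382400) = 0.1235218

0.12352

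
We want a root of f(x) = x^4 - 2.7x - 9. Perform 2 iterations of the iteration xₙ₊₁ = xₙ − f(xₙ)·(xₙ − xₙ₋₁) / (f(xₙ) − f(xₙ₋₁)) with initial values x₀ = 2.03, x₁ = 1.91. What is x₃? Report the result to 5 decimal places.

f(2.03) = 2.5008168, f(1.91) = -0.8483664
x₂ = 1.9100000 − (-0.8483664)·(1.9100000 − 2.0300000) / (-0.8483664 − 2.5008168) = 1.9100000 − (0.1018040)/(-3.3491832) = 1.9403967
f(1.9403967) = -0.0627979
x₃ = 1.9403967 − (-0.0627979)·(1.9403967 − 1.9100000) / (-0.0627979 − (-0.8483664)) = 1.9403967 − (-0.0019088)/(0.7855685) = 1.9428265

1.94283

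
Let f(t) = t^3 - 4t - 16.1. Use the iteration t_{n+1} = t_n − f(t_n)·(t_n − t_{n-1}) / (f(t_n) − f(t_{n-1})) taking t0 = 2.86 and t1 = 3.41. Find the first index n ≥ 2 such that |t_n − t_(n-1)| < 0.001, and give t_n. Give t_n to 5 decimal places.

f(2.86) = -4.1463440, f(3.41) = 9.9118210
t2 = 3.4100000 − 9.9118210·(0.5500000)/(14.0581650) = 3.0222181;  |Δ| = 0.3877819
f(3.0222181) = -0.5845293
t3 = 3.0222181 − (-0.5845293)·(-0.3877819)/(-10.4963503) = 3.0438132;  |Δ| = 0.0215951
f(3.0438132) = -0.0749350
t4 = 3.0438132 − (-0.0749350)·(0.0215951)/(0.5095943) = 3.0469888;  |Δ| = 0.0031755
f(3.0469888) = 0.0007168
t5 = 3.0469888 − 0.0007168·(0.0031755)/(0.0756518) = 3.0469587;  |Δ| = 0.0000301
|t5 − t4| = 0.0000301 < 0.001

n = 5, t_n = 3.04696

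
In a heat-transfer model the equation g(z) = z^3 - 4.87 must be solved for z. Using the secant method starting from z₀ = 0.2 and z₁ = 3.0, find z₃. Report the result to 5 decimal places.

1.09375

g(0.2) = -4.8620000, g(3.0) = 22.1300000
z₂ = 3.0000000 − 22.1300000·(3.0000000 − 0.2000000) / (22.1300000 − (-4.8620000)) = 3.0000000 − (61.9640000)/(26.9920000) = 0.7043568
g(0.7043568) = -4.5205555
z₃ = 0.7043568 − (-4.5205555)·(0.7043568 − 3.0000000) / (-4.5205555 − 22.1300000) = 0.7043568 − (10.3775823)/(-26.6505555) = 1.0937514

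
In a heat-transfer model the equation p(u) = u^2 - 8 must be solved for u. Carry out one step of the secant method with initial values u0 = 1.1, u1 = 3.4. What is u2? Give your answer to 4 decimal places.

p(1.1) = -6.790000, p(3.4) = 3.560000
u2 = 3.400000 − 3.560000·(3.400000 − 1.100000) / (3.560000 − (-6.790000)) = 3.400000 − (8.188000)/(10.350000) = 2.608889

2.6089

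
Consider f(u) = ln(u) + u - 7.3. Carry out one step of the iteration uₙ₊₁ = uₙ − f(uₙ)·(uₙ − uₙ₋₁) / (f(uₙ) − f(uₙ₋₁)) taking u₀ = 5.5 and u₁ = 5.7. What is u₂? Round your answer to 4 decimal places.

5.5808

f(5.5) = -0.095252, f(5.7) = 0.140466
u₂ = 5.700000 − 0.140466·(5.700000 − 5.500000) / (0.140466 − (-0.095252)) = 5.700000 − (0.028093)/(0.235718) = 5.580818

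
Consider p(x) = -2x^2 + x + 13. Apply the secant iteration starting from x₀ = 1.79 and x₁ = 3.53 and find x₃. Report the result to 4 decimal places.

p(1.79) = 8.381800, p(3.53) = -8.391800
x₂ = 3.530000 − (-8.391800)·(3.530000 − 1.790000) / (-8.391800 − 8.381800) = 3.530000 − (-14.601732)/(-16.773600) = 2.659481
p(2.659481) = 1.513799
x₃ = 2.659481 − 1.513799·(2.659481 − 3.530000) / (1.513799 − (-8.391800)) = 2.659481 − (-1.317791)/(9.905599) = 2.792516

2.7925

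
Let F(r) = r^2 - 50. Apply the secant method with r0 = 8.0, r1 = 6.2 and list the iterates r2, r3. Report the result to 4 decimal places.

F(8.0) = 14.000000, F(6.2) = -11.560000
r2 = 6.200000 − (-11.560000)·(6.200000 − 8.000000) / (-11.560000 − 14.000000) = 6.200000 − (20.808000)/(-25.560000) = 7.014085
F(7.014085) = -0.802619
r3 = 7.014085 − (-0.802619)·(7.014085 − 6.200000) / (-0.802619 − (-11.560000)) = 7.014085 − (-0.653399)/(10.757381) = 7.074824

7.0141, 7.0748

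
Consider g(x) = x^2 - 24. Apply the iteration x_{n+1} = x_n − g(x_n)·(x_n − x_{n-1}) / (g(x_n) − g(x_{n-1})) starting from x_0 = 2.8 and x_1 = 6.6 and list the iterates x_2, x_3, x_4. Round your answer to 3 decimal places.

4.519, 4.841, 4.901

g(2.8) = -16.16000, g(6.6) = 19.56000
x_2 = 6.60000 − 19.56000·(6.60000 − 2.80000) / (19.56000 − (-16.16000)) = 6.60000 − (74.32800)/(35.72000) = 4.51915
g(4.51915) = -3.57729
x_3 = 4.51915 − (-3.57729)·(4.51915 − 6.60000) / (-3.57729 − 19.56000) = 4.51915 − (7.44381)/(-23.13729) = 4.84087
g(4.84087) = -0.56595
x_4 = 4.84087 − (-0.56595)·(4.84087 − 4.51915) / (-0.56595 − (-3.57729)) = 4.84087 − (-0.18208)/(3.01134) = 4.90134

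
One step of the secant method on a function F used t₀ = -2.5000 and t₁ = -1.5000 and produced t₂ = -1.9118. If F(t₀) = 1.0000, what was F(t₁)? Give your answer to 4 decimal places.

-0.7001

The secant line through (-2.5000, 1.0000) and (-1.5000, F(t₁)) crosses zero at t₂ = -1.9118.
So (-2.5000, 1.0000), (-1.5000, F(t₁)), (-1.9118, 0) are collinear:
F(t₁) = 1.0000 · (-1.5000 − (-1.9118)) / (-2.5000 − (-1.9118)) = 1.0000 · (0.411800)/(-0.588200) = -0.700102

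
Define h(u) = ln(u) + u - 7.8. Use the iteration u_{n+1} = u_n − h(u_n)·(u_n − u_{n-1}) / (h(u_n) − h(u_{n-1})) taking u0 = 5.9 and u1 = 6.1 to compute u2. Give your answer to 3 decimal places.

h(5.9) = -0.12505, h(6.1) = 0.10829
u2 = 6.10000 − 0.10829·(6.10000 − 5.90000) / (0.10829 − (-0.12505)) = 6.10000 − (0.02166)/(0.23334) = 6.00718

6.007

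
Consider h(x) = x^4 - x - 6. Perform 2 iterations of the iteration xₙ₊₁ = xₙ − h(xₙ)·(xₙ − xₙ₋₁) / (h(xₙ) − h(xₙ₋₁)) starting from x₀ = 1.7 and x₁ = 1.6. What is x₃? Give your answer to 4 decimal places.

1.6640

h(1.7) = 0.652100, h(1.6) = -1.046400
x₂ = 1.600000 − (-1.046400)·(1.600000 − 1.700000) / (-1.046400 − 0.652100) = 1.600000 − (0.104640)/(-1.698500) = 1.661607
h(1.661607) = -0.038824
x₃ = 1.661607 − (-0.038824)·(1.661607 − 1.600000) / (-0.038824 − (-1.046400)) = 1.661607 − (-0.002392)/(1.007576) = 1.663981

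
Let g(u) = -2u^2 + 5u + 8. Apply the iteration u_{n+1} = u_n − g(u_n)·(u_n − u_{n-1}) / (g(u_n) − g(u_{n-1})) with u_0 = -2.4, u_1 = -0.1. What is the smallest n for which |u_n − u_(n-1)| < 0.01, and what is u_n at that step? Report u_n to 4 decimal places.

g(-2.4) = -15.520000, g(-0.1) = 7.480000
u_2 = -0.100000 − 7.480000·(2.300000)/(23.000000) = -0.848000;  |Δ| = 0.748000
g(-0.848000) = 2.321792
u_3 = -0.848000 − 2.321792·(-0.748000)/(-5.158208) = -1.184687;  |Δ| = 0.336687
g(-1.184687) = -0.730399
u_4 = -1.184687 − (-0.730399)·(-0.336687)/(-3.052191) = -1.104117;  |Δ| = 0.080570
g(-1.104117) = 0.041271
u_5 = -1.104117 − 0.041271·(0.080570)/(0.771670) = -1.108426;  |Δ| = 0.004309
|u_5 − u_4| = 0.004309 < 0.01

n = 5, u_n = -1.1084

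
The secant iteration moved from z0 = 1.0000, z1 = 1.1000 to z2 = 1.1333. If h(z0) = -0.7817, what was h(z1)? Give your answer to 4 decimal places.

-0.1953

The secant line through (1.0000, -0.7817) and (1.1000, h(z1)) crosses zero at z2 = 1.1333.
So (1.0000, -0.7817), (1.1000, h(z1)), (1.1333, 0) are collinear:
h(z1) = -0.7817 · (1.1000 − 1.1333) / (1.0000 − 1.1333) = -0.7817 · (-0.033300)/(-0.133300) = -0.195278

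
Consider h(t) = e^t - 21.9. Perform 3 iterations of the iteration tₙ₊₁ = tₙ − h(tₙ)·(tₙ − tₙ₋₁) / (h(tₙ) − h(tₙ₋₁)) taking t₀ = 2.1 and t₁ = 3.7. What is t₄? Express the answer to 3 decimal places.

3.101

h(2.1) = -13.73383, h(3.7) = 18.54730
t₂ = 3.70000 − 18.54730·(3.70000 − 2.10000) / (18.54730 − (-13.73383)) = 3.70000 − (29.67569)/(32.28113) = 2.78071
h(2.78071) = -5.76951
t₃ = 2.78071 − (-5.76951)·(2.78071 − 3.70000) / (-5.76951 − 18.54730) = 2.78071 − (5.30385)/(-24.31682) = 2.99883
h(2.99883) = -1.83804
t₄ = 2.99883 − (-1.83804)·(2.99883 − 2.78071) / (-1.83804 − (-5.76951)) = 2.99883 − (-0.40090)/(3.93147) = 3.10080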